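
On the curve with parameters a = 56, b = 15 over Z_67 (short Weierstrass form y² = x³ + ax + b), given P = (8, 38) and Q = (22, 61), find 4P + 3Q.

(3, 64)

First 4P:
Repeated addition: build up to 4P.
2P: tangent at (8, 38): λ = (3·8² + 56)/(2·38) ≡ 47/9. 9⁻¹ ≡ 15 (mod 67) since 9·15 = 135 ≡ 1, so λ ≡ 47·15 ≡ 35.
  x = λ² - 8 - 8 = 1225 - 16 ≡ 3; y = λ·(8 - 3) - 38 ≡ 3. → (3, 3)
3P: (3, 3) + (8, 38). λ = (38 - 3)/(8 - 3) ≡ 35/5 mod 67. 5⁻¹ ≡ 27 (mod 67) since 5·27 = 135 ≡ 1, so λ ≡ 7.
  x = λ² - 3 - 8 = 49 - 11 ≡ 38; y = λ·(3 - 38) - 3 ≡ 20. → (38, 20)
4P: (38, 20) + (8, 38). λ = (38 - 20)/(8 - 38) ≡ 18/37 mod 67. 37⁻¹ ≡ 29 (mod 67) since 37·29 = 1073 ≡ 1, so λ ≡ 53.
  x = λ² - 38 - 8 = 2809 - 46 ≡ 16; y = λ·(38 - 16) - 20 ≡ 7. → (16, 7)
4P = (16, 7).
Next 3Q:
Repeated addition: build up to 3Q.
2Q: tangent at (22, 61): λ = (3·22² + 56)/(2·61) ≡ 34/55. 55⁻¹ ≡ 39 (mod 67) since 55·39 = 2145 ≡ 1, so λ ≡ 34·39 ≡ 53.
  x = λ² - 22 - 22 = 2809 - 44 ≡ 18; y = λ·(22 - 18) - 61 ≡ 17. → (18, 17)
3Q: (18, 17) + (22, 61). λ = (61 - 17)/(22 - 18) ≡ 44/4 mod 67. 4⁻¹ ≡ 17 (mod 67), so λ ≡ 11.
  x = λ² - 18 - 22 = 121 - 40 ≡ 14; y = λ·(18 - 14) - 17 ≡ 27. → (14, 27)
3Q = (14, 27).
Finally 4P + 3Q:
(16, 7) + (14, 27). λ = (27 - 7)/(14 - 16) ≡ 20/65 mod 67. 65⁻¹ ≡ 33 (mod 67) since 65·33 = 2145 ≡ 1, so λ ≡ 57.
  x = λ² - 16 - 14 = 3249 - 30 ≡ 3; y = λ·(16 - 3) - 7 ≡ 64. → (3, 64)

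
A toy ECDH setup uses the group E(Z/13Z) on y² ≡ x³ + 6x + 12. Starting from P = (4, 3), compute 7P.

Double-and-add on 7 = (111)₂. Start with P = (4, 3) for the leading 1-bit.
double: tangent at (4, 3): λ = (3·4² + 6)/(2·3) ≡ 2/6. 6⁻¹ ≡ 11 (mod 13), so λ ≡ 2·11 ≡ 9.
  x = λ² - 4 - 4 = 81 - 8 ≡ 8; y = λ·(4 - 8) - 3 ≡ 0. → (8, 0)
add P: (8, 0) + (4, 3). λ = (3 - 0)/(4 - 8) ≡ 3/9 mod 13. 9⁻¹ ≡ 3 (mod 13), so λ ≡ 9.
  x = λ² - 8 - 4 = 81 - 12 ≡ 4; y = λ·(8 - 4) - 0 ≡ 10. → (4, 10)
double: tangent at (4, 10): λ = (3·4² + 6)/(2·10) ≡ 2/7. 7⁻¹ ≡ 2 (mod 13) since 7·2 = 14 ≡ 1, so λ ≡ 2·2 ≡ 4.
  x = λ² - 4 - 4 = 16 - 8 ≡ 8; y = λ·(4 - 8) - 10 ≡ 0. → (8, 0)
add P: (8, 0) + (4, 3). λ = (3 - 0)/(4 - 8) ≡ 3/9 mod 13. 9⁻¹ ≡ 3 (mod 13), so λ ≡ 9.
  x = λ² - 8 - 4 = 81 - 12 ≡ 4; y = λ·(8 - 4) - 0 ≡ 10. → (4, 10)

(4, 10)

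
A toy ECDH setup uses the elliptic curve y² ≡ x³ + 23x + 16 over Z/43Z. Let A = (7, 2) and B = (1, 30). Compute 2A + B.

(15, 34)

First 2A:
Repeated addition: build up to 2A.
2A: tangent at (7, 2): λ = (3·7² + 23)/(2·2) ≡ 41/4. 4⁻¹ ≡ 11 (mod 43) since 4·11 = 44 ≡ 1, so λ ≡ 41·11 ≡ 21.
  x = λ² - 7 - 7 = 441 - 14 ≡ 40; y = λ·(7 - 40) - 2 ≡ 36. → (40, 36)
2A = (40, 36).
Finally 2A + B:
(40, 36) + (1, 30). λ = (30 - 36)/(1 - 40) ≡ 37/4 mod 43. 4⁻¹ ≡ 11 (mod 43), so λ ≡ 20.
  x = λ² - 40 - 1 = 400 - 41 ≡ 15; y = λ·(40 - 15) - 36 ≡ 34. → (15, 34)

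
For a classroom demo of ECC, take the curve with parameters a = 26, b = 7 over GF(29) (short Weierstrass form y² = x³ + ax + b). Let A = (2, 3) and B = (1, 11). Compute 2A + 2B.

(16, 16)

First 2A:
Repeated addition: build up to 2A.
2A: tangent at (2, 3): λ = (3·2² + 26)/(2·3) ≡ 9/6. 6⁻¹ ≡ 5 (mod 29) since 6·5 = 30 ≡ 1, so λ ≡ 9·5 ≡ 16.
  x = λ² - 2 - 2 = 256 - 4 ≡ 20; y = λ·(2 - 20) - 3 ≡ 28. → (20, 28)
2A = (20, 28).
Next 2B:
Repeated addition: build up to 2B.
2B: tangent at (1, 11): λ = (3·1² + 26)/(2·11) ≡ 0/22. 22⁻¹ ≡ 4 (mod 29) since 22·4 = 88 ≡ 1, so λ ≡ 0·4 ≡ 0.
  x = λ² - 1 - 1 = 0 - 2 ≡ 27; y = λ·(1 - 27) - 11 ≡ 18. → (27, 18)
2B = (27, 18).
Finally 2A + 2B:
(20, 28) + (27, 18). λ = (18 - 28)/(27 - 20) ≡ 19/7 mod 29. 7⁻¹ ≡ 25 (mod 29), so λ ≡ 11.
  x = λ² - 20 - 27 = 121 - 47 ≡ 16; y = λ·(20 - 16) - 28 ≡ 16. → (16, 16)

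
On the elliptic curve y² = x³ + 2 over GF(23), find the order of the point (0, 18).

2P: tangent at (0, 18): λ = (3·0² + 0)/(2·18) ≡ 0/13. 13⁻¹ ≡ 16 (mod 23), so λ ≡ 0·16 ≡ 0.
  x = λ² - 0 - 0 = 0 - 0 ≡ 0; y = λ·(0 - 0) - 18 ≡ 5. → (0, 5)
3P: (0, 5) + (0, 18): same x and y₁ ≡ -y₂, so the sum is ∞.
3P = ∞, so the order is 3.

3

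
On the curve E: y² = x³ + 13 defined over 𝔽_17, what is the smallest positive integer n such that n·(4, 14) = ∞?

2P: tangent at (4, 14): λ = (3·4² + 0)/(2·14) ≡ 14/11. 11⁻¹ ≡ 14 (mod 17), so λ ≡ 14·14 ≡ 9.
  x = λ² - 4 - 4 = 81 - 8 ≡ 5; y = λ·(4 - 5) - 14 ≡ 11. → (5, 11)
3P: (5, 11) + (4, 14). λ = (14 - 11)/(4 - 5) ≡ 3/16 mod 17. 16⁻¹ ≡ 16 (mod 17), so λ ≡ 14.
  x = λ² - 5 - 4 = 196 - 9 ≡ 0; y = λ·(5 - 0) - 11 ≡ 8. → (0, 8)
4P: (0, 8) + (4, 14). λ = (14 - 8)/(4 - 0) ≡ 6/4 mod 17. 4⁻¹ ≡ 13 (mod 17) since 4·13 = 52 ≡ 1, so λ ≡ 10.
  x = λ² - 0 - 4 = 100 - 4 ≡ 11; y = λ·(0 - 11) - 8 ≡ 1. → (11, 1)
5P: (11, 1) + (4, 14). λ = (14 - 1)/(4 - 11) ≡ 13/10 mod 17. 10⁻¹ ≡ 12 (mod 17), so λ ≡ 3.
  x = λ² - 11 - 4 = 9 - 15 ≡ 11; y = λ·(11 - 11) - 1 ≡ 16. → (11, 16)
6P: (11, 16) + (4, 14). λ = (14 - 16)/(4 - 11) ≡ 15/10 mod 17. 10⁻¹ ≡ 12 (mod 17) since 10·12 = 120 ≡ 1, so λ ≡ 10.
  x = λ² - 11 - 4 = 100 - 15 ≡ 0; y = λ·(11 - 0) - 16 ≡ 9. → (0, 9)
7P: (0, 9) + (4, 14). λ = (14 - 9)/(4 - 0) ≡ 5/4 mod 17. 4⁻¹ ≡ 13 (mod 17) since 4·13 = 52 ≡ 1, so λ ≡ 14.
  x = λ² - 0 - 4 = 196 - 4 ≡ 5; y = λ·(0 - 5) - 9 ≡ 6. → (5, 6)
8P: (5, 6) + (4, 14). λ = (14 - 6)/(4 - 5) ≡ 8/16 mod 17. 16⁻¹ ≡ 16 (mod 17), so λ ≡ 9.
  x = λ² - 5 - 4 = 81 - 9 ≡ 4; y = λ·(5 - 4) - 6 ≡ 3. → (4, 3)
9P: (4, 3) + (4, 14): same x and y₁ ≡ -y₂, so the sum is ∞.
9P = ∞, so the order is 9.

9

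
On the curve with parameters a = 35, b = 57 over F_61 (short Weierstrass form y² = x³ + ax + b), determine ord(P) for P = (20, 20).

12

2P: tangent at (20, 20): λ = (3·20² + 35)/(2·20) ≡ 15/40. 40⁻¹ ≡ 29 (mod 61), so λ ≡ 15·29 ≡ 8.
  x = λ² - 20 - 20 = 64 - 40 ≡ 24; y = λ·(20 - 24) - 20 ≡ 9. → (24, 9)
3P: (24, 9) + (20, 20). λ = (20 - 9)/(20 - 24) ≡ 11/57 mod 61. 57⁻¹ ≡ 15 (mod 61) since 57·15 = 855 ≡ 1, so λ ≡ 43.
  x = λ² - 24 - 20 = 1849 - 44 ≡ 36; y = λ·(24 - 36) - 9 ≡ 24. → (36, 24)
4P: (36, 24) + (20, 20). λ = (20 - 24)/(20 - 36) ≡ 57/45 mod 61. 45⁻¹ ≡ 19 (mod 61) since 45·19 = 855 ≡ 1, so λ ≡ 46.
  x = λ² - 36 - 20 = 2116 - 56 ≡ 47; y = λ·(36 - 47) - 24 ≡ 19. → (47, 19)
5P: (47, 19) + (20, 20). λ = (20 - 19)/(20 - 47) ≡ 1/34 mod 61. 34⁻¹ ≡ 9 (mod 61) since 34·9 = 306 ≡ 1, so λ ≡ 9.
  x = λ² - 47 - 20 = 81 - 67 ≡ 14; y = λ·(47 - 14) - 19 ≡ 34. → (14, 34)
6P: (14, 34) + (20, 20). λ = (20 - 34)/(20 - 14) ≡ 47/6 mod 61. 6⁻¹ ≡ 51 (mod 61), so λ ≡ 18.
  x = λ² - 14 - 20 = 324 - 34 ≡ 46; y = λ·(14 - 46) - 34 ≡ 0. → (46, 0)
7P: (46, 0) + (20, 20). λ = (20 - 0)/(20 - 46) ≡ 20/35 mod 61. 35⁻¹ ≡ 7 (mod 61), so λ ≡ 18.
  x = λ² - 46 - 20 = 324 - 66 ≡ 14; y = λ·(46 - 14) - 0 ≡ 27. → (14, 27)
8P: (14, 27) + (20, 20). λ = (20 - 27)/(20 - 14) ≡ 54/6 mod 61. 6⁻¹ ≡ 51 (mod 61), so λ ≡ 9.
  x = λ² - 14 - 20 = 81 - 34 ≡ 47; y = λ·(14 - 47) - 27 ≡ 42. → (47, 42)
9P: (47, 42) + (20, 20). λ = (20 - 42)/(20 - 47) ≡ 39/34 mod 61. 34⁻¹ ≡ 9 (mod 61), so λ ≡ 46.
  x = λ² - 47 - 20 = 2116 - 67 ≡ 36; y = λ·(47 - 36) - 42 ≡ 37. → (36, 37)
10P: (36, 37) + (20, 20). λ = (20 - 37)/(20 - 36) ≡ 44/45 mod 61. 45⁻¹ ≡ 19 (mod 61) since 45·19 = 855 ≡ 1, so λ ≡ 43.
  x = λ² - 36 - 20 = 1849 - 56 ≡ 24; y = λ·(36 - 24) - 37 ≡ 52. → (24, 52)
11P: (24, 52) + (20, 20). λ = (20 - 52)/(20 - 24) ≡ 29/57 mod 61. 57⁻¹ ≡ 15 (mod 61), so λ ≡ 8.
  x = λ² - 24 - 20 = 64 - 44 ≡ 20; y = λ·(24 - 20) - 52 ≡ 41. → (20, 41)
12P: (20, 41) + (20, 20): same x and y₁ ≡ -y₂, so the sum is O.
12P = O, so the order is 12.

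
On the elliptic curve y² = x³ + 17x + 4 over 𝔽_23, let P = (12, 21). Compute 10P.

(18, 22)

Repeated addition: build up to 10P.
2P: tangent at (12, 21): λ = (3·12² + 17)/(2·21) ≡ 12/19. 19⁻¹ ≡ 17 (mod 23) since 19·17 = 323 ≡ 1, so λ ≡ 12·17 ≡ 20.
  x = λ² - 12 - 12 = 400 - 24 ≡ 8; y = λ·(12 - 8) - 21 ≡ 13. → (8, 13)
3P: (8, 13) + (12, 21). λ = (21 - 13)/(12 - 8) ≡ 8/4 mod 23. 4⁻¹ ≡ 6 (mod 23) since 4·6 = 24 ≡ 1, so λ ≡ 2.
  x = λ² - 8 - 12 = 4 - 20 ≡ 7; y = λ·(8 - 7) - 13 ≡ 12. → (7, 12)
4P: (7, 12) + (12, 21). λ = (21 - 12)/(12 - 7) ≡ 9/5 mod 23. 5⁻¹ ≡ 14 (mod 23) since 5·14 = 70 ≡ 1, so λ ≡ 11.
  x = λ² - 7 - 12 = 121 - 19 ≡ 10; y = λ·(7 - 10) - 12 ≡ 1. → (10, 1)
5P: (10, 1) + (12, 21). λ = (21 - 1)/(12 - 10) ≡ 20/2 mod 23. 2⁻¹ ≡ 12 (mod 23) since 2·12 = 24 ≡ 1, so λ ≡ 10.
  x = λ² - 10 - 12 = 100 - 22 ≡ 9; y = λ·(10 - 9) - 1 ≡ 9. → (9, 9)
6P: (9, 9) + (12, 21). λ = (21 - 9)/(12 - 9) ≡ 12/3 mod 23. 3⁻¹ ≡ 8 (mod 23), so λ ≡ 4.
  x = λ² - 9 - 12 = 16 - 21 ≡ 18; y = λ·(9 - 18) - 9 ≡ 1. → (18, 1)
7P: (18, 1) + (12, 21). λ = (21 - 1)/(12 - 18) ≡ 20/17 mod 23. 17⁻¹ ≡ 19 (mod 23), so λ ≡ 12.
  x = λ² - 18 - 12 = 144 - 30 ≡ 22; y = λ·(18 - 22) - 1 ≡ 20. → (22, 20)
8P: (22, 20) + (12, 21). λ = (21 - 20)/(12 - 22) ≡ 1/13 mod 23. 13⁻¹ ≡ 16 (mod 23), so λ ≡ 16.
  x = λ² - 22 - 12 = 256 - 34 ≡ 15; y = λ·(22 - 15) - 20 ≡ 0. → (15, 0)
9P: (15, 0) + (12, 21). λ = (21 - 0)/(12 - 15) ≡ 21/20 mod 23. 20⁻¹ ≡ 15 (mod 23), so λ ≡ 16.
  x = λ² - 15 - 12 = 256 - 27 ≡ 22; y = λ·(15 - 22) - 0 ≡ 3. → (22, 3)
10P: (22, 3) + (12, 21). λ = (21 - 3)/(12 - 22) ≡ 18/13 mod 23. 13⁻¹ ≡ 16 (mod 23), so λ ≡ 12.
  x = λ² - 22 - 12 = 144 - 34 ≡ 18; y = λ·(22 - 18) - 3 ≡ 22. → (18, 22)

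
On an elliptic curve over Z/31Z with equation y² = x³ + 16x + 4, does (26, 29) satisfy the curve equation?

no

y² = 29² ≡ 4; x³ + 16x + 4 = 17996 ≡ 16 (mod 31). 4 ≠ 16.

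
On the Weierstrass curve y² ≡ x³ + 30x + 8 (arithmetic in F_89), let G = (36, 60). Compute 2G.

(86, 43)

tangent at (36, 60): λ = (3·36² + 30)/(2·60) ≡ 2/31. 31⁻¹ ≡ 23 (mod 89), so λ ≡ 2·23 ≡ 46.
  x = λ² - 36 - 36 = 2116 - 72 ≡ 86; y = λ·(36 - 86) - 60 ≡ 43. → (86, 43)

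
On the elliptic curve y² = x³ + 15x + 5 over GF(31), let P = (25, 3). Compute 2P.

tangent at (25, 3): λ = (3·25² + 15)/(2·3) ≡ 30/6. 6⁻¹ ≡ 26 (mod 31), so λ ≡ 30·26 ≡ 5.
  x = λ² - 25 - 25 = 25 - 50 ≡ 6; y = λ·(25 - 6) - 3 ≡ 30. → (6, 30)

(6, 30)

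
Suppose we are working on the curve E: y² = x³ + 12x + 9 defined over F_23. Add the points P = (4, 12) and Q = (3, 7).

(18, 10)

(4, 12) + (3, 7). λ = (7 - 12)/(3 - 4) ≡ 18/22 mod 23. 22⁻¹ ≡ 22 (mod 23), so λ ≡ 5.
  x = λ² - 4 - 3 = 25 - 7 ≡ 18; y = λ·(4 - 18) - 12 ≡ 10. → (18, 10)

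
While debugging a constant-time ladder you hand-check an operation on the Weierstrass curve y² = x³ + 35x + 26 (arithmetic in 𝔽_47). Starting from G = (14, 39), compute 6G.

(29, 12)

Repeated addition: build up to 6G.
2G: tangent at (14, 39): λ = (3·14² + 35)/(2·39) ≡ 12/31. 31⁻¹ ≡ 44 (mod 47) since 31·44 = 1364 ≡ 1, so λ ≡ 12·44 ≡ 11.
  x = λ² - 14 - 14 = 121 - 28 ≡ 46; y = λ·(14 - 46) - 39 ≡ 32. → (46, 32)
3G: (46, 32) + (14, 39). λ = (39 - 32)/(14 - 46) ≡ 7/15 mod 47. 15⁻¹ ≡ 22 (mod 47), so λ ≡ 13.
  x = λ² - 46 - 14 = 169 - 60 ≡ 15; y = λ·(46 - 15) - 32 ≡ 42. → (15, 42)
4G: (15, 42) + (14, 39). λ = (39 - 42)/(14 - 15) ≡ 44/46 mod 47. 46⁻¹ ≡ 46 (mod 47), so λ ≡ 3.
  x = λ² - 15 - 14 = 9 - 29 ≡ 27; y = λ·(15 - 27) - 42 ≡ 16. → (27, 16)
5G: (27, 16) + (14, 39). λ = (39 - 16)/(14 - 27) ≡ 23/34 mod 47. 34⁻¹ ≡ 18 (mod 47), so λ ≡ 38.
  x = λ² - 27 - 14 = 1444 - 41 ≡ 40; y = λ·(27 - 40) - 16 ≡ 7. → (40, 7)
6G: (40, 7) + (14, 39). λ = (39 - 7)/(14 - 40) ≡ 32/21 mod 47. 21⁻¹ ≡ 9 (mod 47), so λ ≡ 6.
  x = λ² - 40 - 14 = 36 - 54 ≡ 29; y = λ·(40 - 29) - 7 ≡ 12. → (29, 12)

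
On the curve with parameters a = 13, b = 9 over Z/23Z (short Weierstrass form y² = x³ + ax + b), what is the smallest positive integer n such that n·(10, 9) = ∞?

7

2P: tangent at (10, 9): λ = (3·10² + 13)/(2·9) ≡ 14/18. 18⁻¹ ≡ 9 (mod 23) since 18·9 = 162 ≡ 1, so λ ≡ 14·9 ≡ 11.
  x = λ² - 10 - 10 = 121 - 20 ≡ 9; y = λ·(10 - 9) - 9 ≡ 2. → (9, 2)
3P: (9, 2) + (10, 9). λ = (9 - 2)/(10 - 9) ≡ 7/1 mod 23. 1⁻¹ ≡ 1 (mod 23), so λ ≡ 7.
  x = λ² - 9 - 10 = 49 - 19 ≡ 7; y = λ·(9 - 7) - 2 ≡ 12. → (7, 12)
4P: (7, 12) + (10, 9). λ = (9 - 12)/(10 - 7) ≡ 20/3 mod 23. 3⁻¹ ≡ 8 (mod 23) since 3·8 = 24 ≡ 1, so λ ≡ 22.
  x = λ² - 7 - 10 = 484 - 17 ≡ 7; y = λ·(7 - 7) - 12 ≡ 11. → (7, 11)
5P: (7, 11) + (10, 9). λ = (9 - 11)/(10 - 7) ≡ 21/3 mod 23. 3⁻¹ ≡ 8 (mod 23) since 3·8 = 24 ≡ 1, so λ ≡ 7.
  x = λ² - 7 - 10 = 49 - 17 ≡ 9; y = λ·(7 - 9) - 11 ≡ 21. → (9, 21)
6P: (9, 21) + (10, 9). λ = (9 - 21)/(10 - 9) ≡ 11/1 mod 23. 1⁻¹ ≡ 1 (mod 23), so λ ≡ 11.
  x = λ² - 9 - 10 = 121 - 19 ≡ 10; y = λ·(9 - 10) - 21 ≡ 14. → (10, 14)
7P: (10, 14) + (10, 9): same x and y₁ ≡ -y₂, so the sum is ∞.
7P = ∞, so the order is 7.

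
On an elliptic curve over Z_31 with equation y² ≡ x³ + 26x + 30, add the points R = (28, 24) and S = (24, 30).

(28, 24) + (24, 30). λ = (30 - 24)/(24 - 28) ≡ 6/27 mod 31. 27⁻¹ ≡ 23 (mod 31) since 27·23 = 621 ≡ 1, so λ ≡ 14.
  x = λ² - 28 - 24 = 196 - 52 ≡ 20; y = λ·(28 - 20) - 24 ≡ 26. → (20, 26)

(20, 26)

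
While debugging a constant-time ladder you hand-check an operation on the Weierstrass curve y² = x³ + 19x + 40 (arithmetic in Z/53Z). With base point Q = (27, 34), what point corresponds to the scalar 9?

(51, 10)

Repeated addition: build up to 9Q.
2Q: tangent at (27, 34): λ = (3·27² + 19)/(2·34) ≡ 33/15. 15⁻¹ ≡ 46 (mod 53) since 15·46 = 690 ≡ 1, so λ ≡ 33·46 ≡ 34.
  x = λ² - 27 - 27 = 1156 - 54 ≡ 42; y = λ·(27 - 42) - 34 ≡ 39. → (42, 39)
3Q: (42, 39) + (27, 34). λ = (34 - 39)/(27 - 42) ≡ 48/38 mod 53. 38⁻¹ ≡ 7 (mod 53) since 38·7 = 266 ≡ 1, so λ ≡ 18.
  x = λ² - 42 - 27 = 324 - 69 ≡ 43; y = λ·(42 - 43) - 39 ≡ 49. → (43, 49)
4Q: (43, 49) + (27, 34). λ = (34 - 49)/(27 - 43) ≡ 38/37 mod 53. 37⁻¹ ≡ 43 (mod 53) since 37·43 = 1591 ≡ 1, so λ ≡ 44.
  x = λ² - 43 - 27 = 1936 - 70 ≡ 11; y = λ·(43 - 11) - 49 ≡ 34. → (11, 34)
5Q: (11, 34) + (27, 34). λ = (34 - 34)/(27 - 11) ≡ 0/16 mod 53. 16⁻¹ ≡ 10 (mod 53), so λ ≡ 0.
  x = λ² - 11 - 27 = 0 - 38 ≡ 15; y = λ·(11 - 15) - 34 ≡ 19. → (15, 19)
6Q: (15, 19) + (27, 34). λ = (34 - 19)/(27 - 15) ≡ 15/12 mod 53. 12⁻¹ ≡ 31 (mod 53) since 12·31 = 372 ≡ 1, so λ ≡ 41.
  x = λ² - 15 - 27 = 1681 - 42 ≡ 49; y = λ·(15 - 49) - 19 ≡ 18. → (49, 18)
7Q: (49, 18) + (27, 34). λ = (34 - 18)/(27 - 49) ≡ 16/31 mod 53. 31⁻¹ ≡ 12 (mod 53), so λ ≡ 33.
  x = λ² - 49 - 27 = 1089 - 76 ≡ 6; y = λ·(49 - 6) - 18 ≡ 23. → (6, 23)
8Q: (6, 23) + (27, 34). λ = (34 - 23)/(27 - 6) ≡ 11/21 mod 53. 21⁻¹ ≡ 48 (mod 53) since 21·48 = 1008 ≡ 1, so λ ≡ 51.
  x = λ² - 6 - 27 = 2601 - 33 ≡ 24; y = λ·(6 - 24) - 23 ≡ 13. → (24, 13)
9Q: (24, 13) + (27, 34). λ = (34 - 13)/(27 - 24) ≡ 21/3 mod 53. 3⁻¹ ≡ 18 (mod 53), so λ ≡ 7.
  x = λ² - 24 - 27 = 49 - 51 ≡ 51; y = λ·(24 - 51) - 13 ≡ 10. → (51, 10)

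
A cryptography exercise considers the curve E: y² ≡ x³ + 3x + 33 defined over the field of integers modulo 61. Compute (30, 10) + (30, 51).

The two points share x = 30 and their y-coordinates satisfy 10 + 51 ≡ 0 (mod 61), so they are inverses. Their sum is ∞.

O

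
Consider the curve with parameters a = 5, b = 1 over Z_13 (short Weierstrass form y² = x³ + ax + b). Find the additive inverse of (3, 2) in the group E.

(3, 11)

-(3, 2) = (3, -2 mod 13) = (3, 11).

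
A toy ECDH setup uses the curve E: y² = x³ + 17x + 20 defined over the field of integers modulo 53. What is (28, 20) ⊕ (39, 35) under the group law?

(1, 12)

(28, 20) + (39, 35). λ = (35 - 20)/(39 - 28) ≡ 15/11 mod 53. 11⁻¹ ≡ 29 (mod 53), so λ ≡ 11.
  x = λ² - 28 - 39 = 121 - 67 ≡ 1; y = λ·(28 - 1) - 20 ≡ 12. → (1, 12)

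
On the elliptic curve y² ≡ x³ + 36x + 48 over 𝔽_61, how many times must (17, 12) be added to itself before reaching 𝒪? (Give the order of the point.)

12

2P: tangent at (17, 12): λ = (3·17² + 36)/(2·12) ≡ 49/24. 24⁻¹ ≡ 28 (mod 61) since 24·28 = 672 ≡ 1, so λ ≡ 49·28 ≡ 30.
  x = λ² - 17 - 17 = 900 - 34 ≡ 12; y = λ·(17 - 12) - 12 ≡ 16. → (12, 16)
3P: (12, 16) + (17, 12). λ = (12 - 16)/(17 - 12) ≡ 57/5 mod 61. 5⁻¹ ≡ 49 (mod 61), so λ ≡ 48.
  x = λ² - 12 - 17 = 2304 - 29 ≡ 18; y = λ·(12 - 18) - 16 ≡ 1. → (18, 1)
4P: (18, 1) + (17, 12). λ = (12 - 1)/(17 - 18) ≡ 11/60 mod 61. 60⁻¹ ≡ 60 (mod 61), so λ ≡ 50.
  x = λ² - 18 - 17 = 2500 - 35 ≡ 25; y = λ·(18 - 25) - 1 ≡ 15. → (25, 15)
5P: (25, 15) + (17, 12). λ = (12 - 15)/(17 - 25) ≡ 58/53 mod 61. 53⁻¹ ≡ 38 (mod 61) since 53·38 = 2014 ≡ 1, so λ ≡ 8.
  x = λ² - 25 - 17 = 64 - 42 ≡ 22; y = λ·(25 - 22) - 15 ≡ 9. → (22, 9)
6P: (22, 9) + (17, 12). λ = (12 - 9)/(17 - 22) ≡ 3/56 mod 61. 56⁻¹ ≡ 12 (mod 61), so λ ≡ 36.
  x = λ² - 22 - 17 = 1296 - 39 ≡ 37; y = λ·(22 - 37) - 9 ≡ 0. → (37, 0)
7P: (37, 0) + (17, 12). λ = (12 - 0)/(17 - 37) ≡ 12/41 mod 61. 41⁻¹ ≡ 3 (mod 61) since 41·3 = 123 ≡ 1, so λ ≡ 36.
  x = λ² - 37 - 17 = 1296 - 54 ≡ 22; y = λ·(37 - 22) - 0 ≡ 52. → (22, 52)
8P: (22, 52) + (17, 12). λ = (12 - 52)/(17 - 22) ≡ 21/56 mod 61. 56⁻¹ ≡ 12 (mod 61), so λ ≡ 8.
  x = λ² - 22 - 17 = 64 - 39 ≡ 25; y = λ·(22 - 25) - 52 ≡ 46. → (25, 46)
9P: (25, 46) + (17, 12). λ = (12 - 46)/(17 - 25) ≡ 27/53 mod 61. 53⁻¹ ≡ 38 (mod 61) since 53·38 = 2014 ≡ 1, so λ ≡ 50.
  x = λ² - 25 - 17 = 2500 - 42 ≡ 18; y = λ·(25 - 18) - 46 ≡ 60. → (18, 60)
10P: (18, 60) + (17, 12). λ = (12 - 60)/(17 - 18) ≡ 13/60 mod 61. 60⁻¹ ≡ 60 (mod 61), so λ ≡ 48.
  x = λ² - 18 - 17 = 2304 - 35 ≡ 12; y = λ·(18 - 12) - 60 ≡ 45. → (12, 45)
11P: (12, 45) + (17, 12). λ = (12 - 45)/(17 - 12) ≡ 28/5 mod 61. 5⁻¹ ≡ 49 (mod 61), so λ ≡ 30.
  x = λ² - 12 - 17 = 900 - 29 ≡ 17; y = λ·(12 - 17) - 45 ≡ 49. → (17, 49)
12P: (17, 49) + (17, 12): same x and y₁ ≡ -y₂, so the sum is 𝒪.
12P = 𝒪, so the order is 12.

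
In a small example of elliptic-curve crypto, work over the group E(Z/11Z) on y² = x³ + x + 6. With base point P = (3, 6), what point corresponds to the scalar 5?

Double-and-add on 5 = (101)₂. Start with P = (3, 6) for the leading 1-bit.
double: tangent at (3, 6): λ = (3·3² + 1)/(2·6) ≡ 6/1. 1⁻¹ ≡ 1 (mod 11), so λ ≡ 6·1 ≡ 6.
  x = λ² - 3 - 3 = 36 - 6 ≡ 8; y = λ·(3 - 8) - 6 ≡ 8. → (8, 8)
double: tangent at (8, 8): λ = (3·8² + 1)/(2·8) ≡ 6/5. 5⁻¹ ≡ 9 (mod 11), so λ ≡ 6·9 ≡ 10.
  x = λ² - 8 - 8 = 100 - 16 ≡ 7; y = λ·(8 - 7) - 8 ≡ 2. → (7, 2)
add P: (7, 2) + (3, 6). λ = (6 - 2)/(3 - 7) ≡ 4/7 mod 11. 7⁻¹ ≡ 8 (mod 11) since 7·8 = 56 ≡ 1, so λ ≡ 10.
  x = λ² - 7 - 3 = 100 - 10 ≡ 2; y = λ·(7 - 2) - 2 ≡ 4. → (2, 4)

(2, 4)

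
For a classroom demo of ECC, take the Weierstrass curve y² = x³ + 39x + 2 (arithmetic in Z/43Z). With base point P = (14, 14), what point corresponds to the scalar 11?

(25, 41)

Repeated addition: build up to 11P.
2P: tangent at (14, 14): λ = (3·14² + 39)/(2·14) ≡ 25/28. 28⁻¹ ≡ 20 (mod 43), so λ ≡ 25·20 ≡ 27.
  x = λ² - 14 - 14 = 729 - 28 ≡ 13; y = λ·(14 - 13) - 14 ≡ 13. → (13, 13)
3P: (13, 13) + (14, 14). λ = (14 - 13)/(14 - 13) ≡ 1/1 mod 43. 1⁻¹ ≡ 1 (mod 43) since 1·1 = 1 ≡ 1, so λ ≡ 1.
  x = λ² - 13 - 14 = 1 - 27 ≡ 17; y = λ·(13 - 17) - 13 ≡ 26. → (17, 26)
4P: (17, 26) + (14, 14). λ = (14 - 26)/(14 - 17) ≡ 31/40 mod 43. 40⁻¹ ≡ 14 (mod 43) since 40·14 = 560 ≡ 1, so λ ≡ 4.
  x = λ² - 17 - 14 = 16 - 31 ≡ 28; y = λ·(17 - 28) - 26 ≡ 16. → (28, 16)
5P: (28, 16) + (14, 14). λ = (14 - 16)/(14 - 28) ≡ 41/29 mod 43. 29⁻¹ ≡ 3 (mod 43) since 29·3 = 87 ≡ 1, so λ ≡ 37.
  x = λ² - 28 - 14 = 1369 - 42 ≡ 37; y = λ·(28 - 37) - 16 ≡ 38. → (37, 38)
6P: (37, 38) + (14, 14). λ = (14 - 38)/(14 - 37) ≡ 19/20 mod 43. 20⁻¹ ≡ 28 (mod 43), so λ ≡ 16.
  x = λ² - 37 - 14 = 256 - 51 ≡ 33; y = λ·(37 - 33) - 38 ≡ 26. → (33, 26)
7P: (33, 26) + (14, 14). λ = (14 - 26)/(14 - 33) ≡ 31/24 mod 43. 24⁻¹ ≡ 9 (mod 43) since 24·9 = 216 ≡ 1, so λ ≡ 21.
  x = λ² - 33 - 14 = 441 - 47 ≡ 7; y = λ·(33 - 7) - 26 ≡ 4. → (7, 4)
8P: (7, 4) + (14, 14). λ = (14 - 4)/(14 - 7) ≡ 10/7 mod 43. 7⁻¹ ≡ 37 (mod 43) since 7·37 = 259 ≡ 1, so λ ≡ 26.
  x = λ² - 7 - 14 = 676 - 21 ≡ 10; y = λ·(7 - 10) - 4 ≡ 4. → (10, 4)
9P: (10, 4) + (14, 14). λ = (14 - 4)/(14 - 10) ≡ 10/4 mod 43. 4⁻¹ ≡ 11 (mod 43) since 4·11 = 44 ≡ 1, so λ ≡ 24.
  x = λ² - 10 - 14 = 576 - 24 ≡ 36; y = λ·(10 - 36) - 4 ≡ 17. → (36, 17)
10P: (36, 17) + (14, 14). λ = (14 - 17)/(14 - 36) ≡ 40/21 mod 43. 21⁻¹ ≡ 41 (mod 43) since 21·41 = 861 ≡ 1, so λ ≡ 6.
  x = λ² - 36 - 14 = 36 - 50 ≡ 29; y = λ·(36 - 29) - 17 ≡ 25. → (29, 25)
11P: (29, 25) + (14, 14). λ = (14 - 25)/(14 - 29) ≡ 32/28 mod 43. 28⁻¹ ≡ 20 (mod 43), so λ ≡ 38.
  x = λ² - 29 - 14 = 1444 - 43 ≡ 25; y = λ·(29 - 25) - 25 ≡ 41. → (25, 41)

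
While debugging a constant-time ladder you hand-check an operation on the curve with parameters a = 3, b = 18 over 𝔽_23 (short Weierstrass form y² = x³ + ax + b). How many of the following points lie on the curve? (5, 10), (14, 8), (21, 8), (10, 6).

1

(5, 10): 10² ≡ 8, rhs ≡ 20 → off.
(14, 8): 8² ≡ 18, rhs ≡ 21 → off.
(21, 8): 8² ≡ 18, rhs ≡ 4 → off.
(10, 6): 6² ≡ 13, rhs ≡ 13 → on.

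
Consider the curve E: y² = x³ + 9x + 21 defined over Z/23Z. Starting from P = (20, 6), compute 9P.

Double-and-add on 9 = (1001)₂. Start with P = (20, 6) for the leading 1-bit.
double: tangent at (20, 6): λ = (3·20² + 9)/(2·6) ≡ 13/12. 12⁻¹ ≡ 2 (mod 23), so λ ≡ 13·2 ≡ 3.
  x = λ² - 20 - 20 = 9 - 40 ≡ 15; y = λ·(20 - 15) - 6 ≡ 9. → (15, 9)
double: tangent at (15, 9): λ = (3·15² + 9)/(2·9) ≡ 17/18. 18⁻¹ ≡ 9 (mod 23) since 18·9 = 162 ≡ 1, so λ ≡ 17·9 ≡ 15.
  x = λ² - 15 - 15 = 225 - 30 ≡ 11; y = λ·(15 - 11) - 9 ≡ 5. → (11, 5)
double: tangent at (11, 5): λ = (3·11² + 9)/(2·5) ≡ 4/10. 10⁻¹ ≡ 7 (mod 23) since 10·7 = 70 ≡ 1, so λ ≡ 4·7 ≡ 5.
  x = λ² - 11 - 11 = 25 - 22 ≡ 3; y = λ·(11 - 3) - 5 ≡ 12. → (3, 12)
add P: (3, 12) + (20, 6). λ = (6 - 12)/(20 - 3) ≡ 17/17 mod 23. 17⁻¹ ≡ 19 (mod 23) since 17·19 = 323 ≡ 1, so λ ≡ 1.
  x = λ² - 3 - 20 = 1 - 23 ≡ 1; y = λ·(3 - 1) - 12 ≡ 13. → (1, 13)

(1, 13)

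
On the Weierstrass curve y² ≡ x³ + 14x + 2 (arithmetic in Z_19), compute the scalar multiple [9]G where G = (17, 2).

(17, 2)

Repeated addition: build up to 9G.
2G: tangent at (17, 2): λ = (3·17² + 14)/(2·2) ≡ 7/4. 4⁻¹ ≡ 5 (mod 19), so λ ≡ 7·5 ≡ 16.
  x = λ² - 17 - 17 = 256 - 34 ≡ 13; y = λ·(17 - 13) - 2 ≡ 5. → (13, 5)
3G: (13, 5) + (17, 2). λ = (2 - 5)/(17 - 13) ≡ 16/4 mod 19. 4⁻¹ ≡ 5 (mod 19), so λ ≡ 4.
  x = λ² - 13 - 17 = 16 - 30 ≡ 5; y = λ·(13 - 5) - 5 ≡ 8. → (5, 8)
4G: (5, 8) + (17, 2). λ = (2 - 8)/(17 - 5) ≡ 13/12 mod 19. 12⁻¹ ≡ 8 (mod 19) since 12·8 = 96 ≡ 1, so λ ≡ 9.
  x = λ² - 5 - 17 = 81 - 22 ≡ 2; y = λ·(5 - 2) - 8 ≡ 0. → (2, 0)
5G: (2, 0) + (17, 2). λ = (2 - 0)/(17 - 2) ≡ 2/15 mod 19. 15⁻¹ ≡ 14 (mod 19) since 15·14 = 210 ≡ 1, so λ ≡ 9.
  x = λ² - 2 - 17 = 81 - 19 ≡ 5; y = λ·(2 - 5) - 0 ≡ 11. → (5, 11)
6G: (5, 11) + (17, 2). λ = (2 - 11)/(17 - 5) ≡ 10/12 mod 19. 12⁻¹ ≡ 8 (mod 19) since 12·8 = 96 ≡ 1, so λ ≡ 4.
  x = λ² - 5 - 17 = 16 - 22 ≡ 13; y = λ·(5 - 13) - 11 ≡ 14. → (13, 14)
7G: (13, 14) + (17, 2). λ = (2 - 14)/(17 - 13) ≡ 7/4 mod 19. 4⁻¹ ≡ 5 (mod 19), so λ ≡ 16.
  x = λ² - 13 - 17 = 256 - 30 ≡ 17; y = λ·(13 - 17) - 14 ≡ 17. → (17, 17)
8G: (17, 17) + (17, 2): same x and y₁ ≡ -y₂, so the sum is O.
9G: O + (17, 2) = (17, 2) (identity).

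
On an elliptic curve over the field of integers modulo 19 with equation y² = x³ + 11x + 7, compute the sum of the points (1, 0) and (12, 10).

(4, 18)

(1, 0) + (12, 10). λ = (10 - 0)/(12 - 1) ≡ 10/11 mod 19. 11⁻¹ ≡ 7 (mod 19), so λ ≡ 13.
  x = λ² - 1 - 12 = 169 - 13 ≡ 4; y = λ·(1 - 4) - 0 ≡ 18. → (4, 18)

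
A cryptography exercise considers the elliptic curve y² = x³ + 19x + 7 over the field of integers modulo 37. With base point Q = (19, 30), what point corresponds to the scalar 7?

(25, 7)

Double-and-add on 7 = (111)₂. Start with Q = (19, 30) for the leading 1-bit.
double: tangent at (19, 30): λ = (3·19² + 19)/(2·30) ≡ 29/23. 23⁻¹ ≡ 29 (mod 37), so λ ≡ 29·29 ≡ 27.
  x = λ² - 19 - 19 = 729 - 38 ≡ 25; y = λ·(19 - 25) - 30 ≡ 30. → (25, 30)
add Q: (25, 30) + (19, 30). λ = (30 - 30)/(19 - 25) ≡ 0/31 mod 37. 31⁻¹ ≡ 6 (mod 37), so λ ≡ 0.
  x = λ² - 25 - 19 = 0 - 44 ≡ 30; y = λ·(25 - 30) - 30 ≡ 7. → (30, 7)
double: tangent at (30, 7): λ = (3·30² + 19)/(2·7) ≡ 18/14. 14⁻¹ ≡ 8 (mod 37), so λ ≡ 18·8 ≡ 33.
  x = λ² - 30 - 30 = 1089 - 60 ≡ 30; y = λ·(30 - 30) - 7 ≡ 30. → (30, 30)
add Q: (30, 30) + (19, 30). λ = (30 - 30)/(19 - 30) ≡ 0/26 mod 37. 26⁻¹ ≡ 10 (mod 37) since 26·10 = 260 ≡ 1, so λ ≡ 0.
  x = λ² - 30 - 19 = 0 - 49 ≡ 25; y = λ·(30 - 25) - 30 ≡ 7. → (25, 7)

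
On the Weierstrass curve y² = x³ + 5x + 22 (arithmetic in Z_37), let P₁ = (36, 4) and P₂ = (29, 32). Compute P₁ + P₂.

(25, 26)

(36, 4) + (29, 32). λ = (32 - 4)/(29 - 36) ≡ 28/30 mod 37. 30⁻¹ ≡ 21 (mod 37), so λ ≡ 33.
  x = λ² - 36 - 29 = 1089 - 65 ≡ 25; y = λ·(36 - 25) - 4 ≡ 26. → (25, 26)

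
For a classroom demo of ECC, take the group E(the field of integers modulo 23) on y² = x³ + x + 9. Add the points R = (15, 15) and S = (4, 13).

(15, 15) + (4, 13). λ = (13 - 15)/(4 - 15) ≡ 21/12 mod 23. 12⁻¹ ≡ 2 (mod 23) since 12·2 = 24 ≡ 1, so λ ≡ 19.
  x = λ² - 15 - 4 = 361 - 19 ≡ 20; y = λ·(15 - 20) - 15 ≡ 5. → (20, 5)

(20, 5)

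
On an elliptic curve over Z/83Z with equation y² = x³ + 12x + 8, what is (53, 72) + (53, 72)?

tangent at (53, 72): λ = (3·53² + 12)/(2·72) ≡ 56/61. 61⁻¹ ≡ 49 (mod 83), so λ ≡ 56·49 ≡ 5.
  x = λ² - 53 - 53 = 25 - 106 ≡ 2; y = λ·(53 - 2) - 72 ≡ 17. → (2, 17)

(2, 17)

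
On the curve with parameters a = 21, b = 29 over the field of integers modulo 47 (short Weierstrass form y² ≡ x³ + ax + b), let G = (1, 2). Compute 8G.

(46, 17)

Repeated addition: build up to 8G.
2G: tangent at (1, 2): λ = (3·1² + 21)/(2·2) ≡ 24/4. 4⁻¹ ≡ 12 (mod 47) since 4·12 = 48 ≡ 1, so λ ≡ 24·12 ≡ 6.
  x = λ² - 1 - 1 = 36 - 2 ≡ 34; y = λ·(1 - 34) - 2 ≡ 35. → (34, 35)
3G: (34, 35) + (1, 2). λ = (2 - 35)/(1 - 34) ≡ 14/14 mod 47. 14⁻¹ ≡ 37 (mod 47) since 14·37 = 518 ≡ 1, so λ ≡ 1.
  x = λ² - 34 - 1 = 1 - 35 ≡ 13; y = λ·(34 - 13) - 35 ≡ 33. → (13, 33)
4G: (13, 33) + (1, 2). λ = (2 - 33)/(1 - 13) ≡ 16/35 mod 47. 35⁻¹ ≡ 43 (mod 47), so λ ≡ 30.
  x = λ² - 13 - 1 = 900 - 14 ≡ 40; y = λ·(13 - 40) - 33 ≡ 3. → (40, 3)
5G: (40, 3) + (1, 2). λ = (2 - 3)/(1 - 40) ≡ 46/8 mod 47. 8⁻¹ ≡ 6 (mod 47), so λ ≡ 41.
  x = λ² - 40 - 1 = 1681 - 41 ≡ 42; y = λ·(40 - 42) - 3 ≡ 9. → (42, 9)
6G: (42, 9) + (1, 2). λ = (2 - 9)/(1 - 42) ≡ 40/6 mod 47. 6⁻¹ ≡ 8 (mod 47) since 6·8 = 48 ≡ 1, so λ ≡ 38.
  x = λ² - 42 - 1 = 1444 - 43 ≡ 38; y = λ·(42 - 38) - 9 ≡ 2. → (38, 2)
7G: (38, 2) + (1, 2). λ = (2 - 2)/(1 - 38) ≡ 0/10 mod 47. 10⁻¹ ≡ 33 (mod 47), so λ ≡ 0.
  x = λ² - 38 - 1 = 0 - 39 ≡ 8; y = λ·(38 - 8) - 2 ≡ 45. → (8, 45)
8G: (8, 45) + (1, 2). λ = (2 - 45)/(1 - 8) ≡ 4/40 mod 47. 40⁻¹ ≡ 20 (mod 47), so λ ≡ 33.
  x = λ² - 8 - 1 = 1089 - 9 ≡ 46; y = λ·(8 - 46) - 45 ≡ 17. → (46, 17)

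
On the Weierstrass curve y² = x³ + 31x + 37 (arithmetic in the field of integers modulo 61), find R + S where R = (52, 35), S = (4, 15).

(20, 19)

(52, 35) + (4, 15). λ = (15 - 35)/(4 - 52) ≡ 41/13 mod 61. 13⁻¹ ≡ 47 (mod 61), so λ ≡ 36.
  x = λ² - 52 - 4 = 1296 - 56 ≡ 20; y = λ·(52 - 20) - 35 ≡ 19. → (20, 19)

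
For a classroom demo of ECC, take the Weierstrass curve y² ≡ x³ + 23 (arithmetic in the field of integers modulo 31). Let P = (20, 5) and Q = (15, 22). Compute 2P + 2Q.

First 2P:
Repeated addition: build up to 2P.
2P: tangent at (20, 5): λ = (3·20² + 0)/(2·5) ≡ 22/10. 10⁻¹ ≡ 28 (mod 31) since 10·28 = 280 ≡ 1, so λ ≡ 22·28 ≡ 27.
  x = λ² - 20 - 20 = 729 - 40 ≡ 7; y = λ·(20 - 7) - 5 ≡ 5. → (7, 5)
2P = (7, 5).
Next 2Q:
Repeated addition: build up to 2Q.
2Q: tangent at (15, 22): λ = (3·15² + 0)/(2·22) ≡ 24/13. 13⁻¹ ≡ 12 (mod 31), so λ ≡ 24·12 ≡ 9.
  x = λ² - 15 - 15 = 81 - 30 ≡ 20; y = λ·(15 - 20) - 22 ≡ 26. → (20, 26)
2Q = (20, 26).
Finally 2P + 2Q:
(7, 5) + (20, 26). λ = (26 - 5)/(20 - 7) ≡ 21/13 mod 31. 13⁻¹ ≡ 12 (mod 31), so λ ≡ 4.
  x = λ² - 7 - 20 = 16 - 27 ≡ 20; y = λ·(7 - 20) - 5 ≡ 5. → (20, 5)

(20, 5)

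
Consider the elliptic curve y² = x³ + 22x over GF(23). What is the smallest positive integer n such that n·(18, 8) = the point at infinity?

2P: tangent at (18, 8): λ = (3·18² + 22)/(2·8) ≡ 5/16. 16⁻¹ ≡ 13 (mod 23) since 16·13 = 208 ≡ 1, so λ ≡ 5·13 ≡ 19.
  x = λ² - 18 - 18 = 361 - 36 ≡ 3; y = λ·(18 - 3) - 8 ≡ 1. → (3, 1)
3P: (3, 1) + (18, 8). λ = (8 - 1)/(18 - 3) ≡ 7/15 mod 23. 15⁻¹ ≡ 20 (mod 23) since 15·20 = 300 ≡ 1, so λ ≡ 2.
  x = λ² - 3 - 18 = 4 - 21 ≡ 6; y = λ·(3 - 6) - 1 ≡ 16. → (6, 16)
4P: (6, 16) + (18, 8). λ = (8 - 16)/(18 - 6) ≡ 15/12 mod 23. 12⁻¹ ≡ 2 (mod 23) since 12·2 = 24 ≡ 1, so λ ≡ 7.
  x = λ² - 6 - 18 = 49 - 24 ≡ 2; y = λ·(6 - 2) - 16 ≡ 12. → (2, 12)
5P: (2, 12) + (18, 8). λ = (8 - 12)/(18 - 2) ≡ 19/16 mod 23. 16⁻¹ ≡ 13 (mod 23) since 16·13 = 208 ≡ 1, so λ ≡ 17.
  x = λ² - 2 - 18 = 289 - 20 ≡ 16; y = λ·(2 - 16) - 12 ≡ 3. → (16, 3)
6P: (16, 3) + (18, 8). λ = (8 - 3)/(18 - 16) ≡ 5/2 mod 23. 2⁻¹ ≡ 12 (mod 23), so λ ≡ 14.
  x = λ² - 16 - 18 = 196 - 34 ≡ 1; y = λ·(16 - 1) - 3 ≡ 0. → (1, 0)
7P: (1, 0) + (18, 8). λ = (8 - 0)/(18 - 1) ≡ 8/17 mod 23. 17⁻¹ ≡ 19 (mod 23), so λ ≡ 14.
  x = λ² - 1 - 18 = 196 - 19 ≡ 16; y = λ·(1 - 16) - 0 ≡ 20. → (16, 20)
8P: (16, 20) + (18, 8). λ = (8 - 20)/(18 - 16) ≡ 11/2 mod 23. 2⁻¹ ≡ 12 (mod 23), so λ ≡ 17.
  x = λ² - 16 - 18 = 289 - 34 ≡ 2; y = λ·(16 - 2) - 20 ≡ 11. → (2, 11)
9P: (2, 11) + (18, 8). λ = (8 - 11)/(18 - 2) ≡ 20/16 mod 23. 16⁻¹ ≡ 13 (mod 23), so λ ≡ 7.
  x = λ² - 2 - 18 = 49 - 20 ≡ 6; y = λ·(2 - 6) - 11 ≡ 7. → (6, 7)
10P: (6, 7) + (18, 8). λ = (8 - 7)/(18 - 6) ≡ 1/12 mod 23. 12⁻¹ ≡ 2 (mod 23) since 12·2 = 24 ≡ 1, so λ ≡ 2.
  x = λ² - 6 - 18 = 4 - 24 ≡ 3; y = λ·(6 - 3) - 7 ≡ 22. → (3, 22)
11P: (3, 22) + (18, 8). λ = (8 - 22)/(18 - 3) ≡ 9/15 mod 23. 15⁻¹ ≡ 20 (mod 23), so λ ≡ 19.
  x = λ² - 3 - 18 = 361 - 21 ≡ 18; y = λ·(3 - 18) - 22 ≡ 15. → (18, 15)
12P: (18, 15) + (18, 8): same x and y₁ ≡ -y₂, so the sum is the point at infinity.
12P = the point at infinity, so the order is 12.

12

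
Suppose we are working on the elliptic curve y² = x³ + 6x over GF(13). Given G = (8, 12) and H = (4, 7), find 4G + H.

First 4G:
Repeated addition: build up to 4G.
2G: tangent at (8, 12): λ = (3·8² + 6)/(2·12) ≡ 3/11. 11⁻¹ ≡ 6 (mod 13) since 11·6 = 66 ≡ 1, so λ ≡ 3·6 ≡ 5.
  x = λ² - 8 - 8 = 25 - 16 ≡ 9; y = λ·(8 - 9) - 12 ≡ 9. → (9, 9)
3G: (9, 9) + (8, 12). λ = (12 - 9)/(8 - 9) ≡ 3/12 mod 13. 12⁻¹ ≡ 12 (mod 13), so λ ≡ 10.
  x = λ² - 9 - 8 = 100 - 17 ≡ 5; y = λ·(9 - 5) - 9 ≡ 5. → (5, 5)
4G: (5, 5) + (8, 12). λ = (12 - 5)/(8 - 5) ≡ 7/3 mod 13. 3⁻¹ ≡ 9 (mod 13) since 3·9 = 27 ≡ 1, so λ ≡ 11.
  x = λ² - 5 - 8 = 121 - 13 ≡ 4; y = λ·(5 - 4) - 5 ≡ 6. → (4, 6)
4G = (4, 6).
Finally 4G + H:
(4, 6) + (4, 7): same x and y₁ ≡ -y₂, so the sum is O.

O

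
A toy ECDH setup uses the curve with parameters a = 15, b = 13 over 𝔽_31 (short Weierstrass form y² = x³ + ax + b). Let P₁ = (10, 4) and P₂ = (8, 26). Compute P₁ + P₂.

(10, 27)

(10, 4) + (8, 26). λ = (26 - 4)/(8 - 10) ≡ 22/29 mod 31. 29⁻¹ ≡ 15 (mod 31), so λ ≡ 20.
  x = λ² - 10 - 8 = 400 - 18 ≡ 10; y = λ·(10 - 10) - 4 ≡ 27. → (10, 27)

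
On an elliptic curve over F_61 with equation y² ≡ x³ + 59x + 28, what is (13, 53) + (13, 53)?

tangent at (13, 53): λ = (3·13² + 59)/(2·53) ≡ 17/45. 45⁻¹ ≡ 19 (mod 61), so λ ≡ 17·19 ≡ 18.
  x = λ² - 13 - 13 = 324 - 26 ≡ 54; y = λ·(13 - 54) - 53 ≡ 2. → (54, 2)

(54, 2)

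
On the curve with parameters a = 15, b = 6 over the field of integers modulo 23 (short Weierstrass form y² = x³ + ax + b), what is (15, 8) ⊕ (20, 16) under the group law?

(20, 7)

(15, 8) + (20, 16). λ = (16 - 8)/(20 - 15) ≡ 8/5 mod 23. 5⁻¹ ≡ 14 (mod 23) since 5·14 = 70 ≡ 1, so λ ≡ 20.
  x = λ² - 15 - 20 = 400 - 35 ≡ 20; y = λ·(15 - 20) - 8 ≡ 7. → (20, 7)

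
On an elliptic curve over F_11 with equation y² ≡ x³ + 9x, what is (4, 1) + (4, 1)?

tangent at (4, 1): λ = (3·4² + 9)/(2·1) ≡ 2/2. 2⁻¹ ≡ 6 (mod 11) since 2·6 = 12 ≡ 1, so λ ≡ 2·6 ≡ 1.
  x = λ² - 4 - 4 = 1 - 8 ≡ 4; y = λ·(4 - 4) - 1 ≡ 10. → (4, 10)

(4, 10)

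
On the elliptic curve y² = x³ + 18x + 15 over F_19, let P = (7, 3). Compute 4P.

Double-and-add on 4 = (100)₂. Start with P = (7, 3) for the leading 1-bit.
double: tangent at (7, 3): λ = (3·7² + 18)/(2·3) ≡ 13/6. 6⁻¹ ≡ 16 (mod 19) since 6·16 = 96 ≡ 1, so λ ≡ 13·16 ≡ 18.
  x = λ² - 7 - 7 = 324 - 14 ≡ 6; y = λ·(7 - 6) - 3 ≡ 15. → (6, 15)
double: tangent at (6, 15): λ = (3·6² + 18)/(2·15) ≡ 12/11. 11⁻¹ ≡ 7 (mod 19) since 11·7 = 77 ≡ 1, so λ ≡ 12·7 ≡ 8.
  x = λ² - 6 - 6 = 64 - 12 ≡ 14; y = λ·(6 - 14) - 15 ≡ 16. → (14, 16)

(14, 16)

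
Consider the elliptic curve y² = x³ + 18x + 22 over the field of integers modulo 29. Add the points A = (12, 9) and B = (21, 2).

(12, 9) + (21, 2). λ = (2 - 9)/(21 - 12) ≡ 22/9 mod 29. 9⁻¹ ≡ 13 (mod 29), so λ ≡ 25.
  x = λ² - 12 - 21 = 625 - 33 ≡ 12; y = λ·(12 - 12) - 9 ≡ 20. → (12, 20)

(12, 20)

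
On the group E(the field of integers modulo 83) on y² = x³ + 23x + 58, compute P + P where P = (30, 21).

tangent at (30, 21): λ = (3·30² + 23)/(2·21) ≡ 67/42. 42⁻¹ ≡ 2 (mod 83), so λ ≡ 67·2 ≡ 51.
  x = λ² - 30 - 30 = 2601 - 60 ≡ 51; y = λ·(30 - 51) - 21 ≡ 70. → (51, 70)

(51, 70)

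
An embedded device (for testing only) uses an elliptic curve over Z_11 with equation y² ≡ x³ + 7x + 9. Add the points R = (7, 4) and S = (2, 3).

(7, 4) + (2, 3). λ = (3 - 4)/(2 - 7) ≡ 10/6 mod 11. 6⁻¹ ≡ 2 (mod 11), so λ ≡ 9.
  x = λ² - 7 - 2 = 81 - 9 ≡ 6; y = λ·(7 - 6) - 4 ≡ 5. → (6, 5)

(6, 5)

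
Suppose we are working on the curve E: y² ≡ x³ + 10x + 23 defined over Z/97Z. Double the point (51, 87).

(27, 24)

tangent at (51, 87): λ = (3·51² + 10)/(2·87) ≡ 53/77. 77⁻¹ ≡ 63 (mod 97) since 77·63 = 4851 ≡ 1, so λ ≡ 53·63 ≡ 41.
  x = λ² - 51 - 51 = 1681 - 102 ≡ 27; y = λ·(51 - 27) - 87 ≡ 24. → (27, 24)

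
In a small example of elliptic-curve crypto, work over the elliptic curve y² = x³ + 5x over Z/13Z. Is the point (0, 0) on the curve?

yes

y² = 0² ≡ 0; x³ + 5x + 0 = 0 ≡ 0 (mod 13). 0 = 0.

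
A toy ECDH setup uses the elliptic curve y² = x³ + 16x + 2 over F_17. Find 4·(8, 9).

(15, 8)

Write P = (8, 9).
Double-and-add on 4 = (100)₂. Start with P = (8, 9) for the leading 1-bit.
double: tangent at (8, 9): λ = (3·8² + 16)/(2·9) ≡ 4/1. 1⁻¹ ≡ 1 (mod 17), so λ ≡ 4·1 ≡ 4.
  x = λ² - 8 - 8 = 16 - 16 ≡ 0; y = λ·(8 - 0) - 9 ≡ 6. → (0, 6)
double: tangent at (0, 6): λ = (3·0² + 16)/(2·6) ≡ 16/12. 12⁻¹ ≡ 10 (mod 17), so λ ≡ 16·10 ≡ 7.
  x = λ² - 0 - 0 = 49 - 0 ≡ 15; y = λ·(0 - 15) - 6 ≡ 8. → (15, 8)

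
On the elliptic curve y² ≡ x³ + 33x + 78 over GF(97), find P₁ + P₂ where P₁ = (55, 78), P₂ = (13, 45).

(55, 78) + (13, 45). λ = (45 - 78)/(13 - 55) ≡ 64/55 mod 97. 55⁻¹ ≡ 30 (mod 97) since 55·30 = 1650 ≡ 1, so λ ≡ 77.
  x = λ² - 55 - 13 = 5929 - 68 ≡ 41; y = λ·(55 - 41) - 78 ≡ 30. → (41, 30)

(41, 30)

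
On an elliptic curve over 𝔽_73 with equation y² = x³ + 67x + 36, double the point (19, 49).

(34, 64)

tangent at (19, 49): λ = (3·19² + 67)/(2·49) ≡ 55/25. 25⁻¹ ≡ 38 (mod 73) since 25·38 = 950 ≡ 1, so λ ≡ 55·38 ≡ 46.
  x = λ² - 19 - 19 = 2116 - 38 ≡ 34; y = λ·(19 - 34) - 49 ≡ 64. → (34, 64)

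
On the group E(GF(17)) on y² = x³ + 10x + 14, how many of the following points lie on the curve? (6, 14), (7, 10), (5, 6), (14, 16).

(6, 14): 14² ≡ 9, rhs ≡ 1 → off.
(7, 10): 10² ≡ 15, rhs ≡ 2 → off.
(5, 6): 6² ≡ 2, rhs ≡ 2 → on.
(14, 16): 16² ≡ 1, rhs ≡ 8 → off.

1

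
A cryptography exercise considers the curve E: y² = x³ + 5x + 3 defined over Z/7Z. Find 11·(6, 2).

Write G = (6, 2).
Double-and-add on 11 = (1011)₂. Start with G = (6, 2) for the leading 1-bit.
double: tangent at (6, 2): λ = (3·6² + 5)/(2·2) ≡ 1/4. 4⁻¹ ≡ 2 (mod 7), so λ ≡ 1·2 ≡ 2.
  x = λ² - 6 - 6 = 4 - 12 ≡ 6; y = λ·(6 - 6) - 2 ≡ 5. → (6, 5)
double: tangent at (6, 5): λ = (3·6² + 5)/(2·5) ≡ 1/3. 3⁻¹ ≡ 5 (mod 7) since 3·5 = 15 ≡ 1, so λ ≡ 1·5 ≡ 5.
  x = λ² - 6 - 6 = 25 - 12 ≡ 6; y = λ·(6 - 6) - 5 ≡ 2. → (6, 2)
add G: tangent at (6, 2): λ = (3·6² + 5)/(2·2) ≡ 1/4. 4⁻¹ ≡ 2 (mod 7), so λ ≡ 1·2 ≡ 2.
  x = λ² - 6 - 6 = 4 - 12 ≡ 6; y = λ·(6 - 6) - 2 ≡ 5. → (6, 5)
double: tangent at (6, 5): λ = (3·6² + 5)/(2·5) ≡ 1/3. 3⁻¹ ≡ 5 (mod 7) since 3·5 = 15 ≡ 1, so λ ≡ 1·5 ≡ 5.
  x = λ² - 6 - 6 = 25 - 12 ≡ 6; y = λ·(6 - 6) - 5 ≡ 2. → (6, 2)
add G: tangent at (6, 2): λ = (3·6² + 5)/(2·2) ≡ 1/4. 4⁻¹ ≡ 2 (mod 7) since 4·2 = 8 ≡ 1, so λ ≡ 1·2 ≡ 2.
  x = λ² - 6 - 6 = 4 - 12 ≡ 6; y = λ·(6 - 6) - 2 ≡ 5. → (6, 5)

(6, 5)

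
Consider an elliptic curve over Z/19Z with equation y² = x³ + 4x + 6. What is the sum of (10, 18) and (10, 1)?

O

The two points share x = 10 and their y-coordinates satisfy 18 + 1 ≡ 0 (mod 19), so they are inverses. Their sum is ∞.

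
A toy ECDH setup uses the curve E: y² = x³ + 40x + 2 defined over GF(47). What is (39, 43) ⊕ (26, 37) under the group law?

(37, 23)

(39, 43) + (26, 37). λ = (37 - 43)/(26 - 39) ≡ 41/34 mod 47. 34⁻¹ ≡ 18 (mod 47), so λ ≡ 33.
  x = λ² - 39 - 26 = 1089 - 65 ≡ 37; y = λ·(39 - 37) - 43 ≡ 23. → (37, 23)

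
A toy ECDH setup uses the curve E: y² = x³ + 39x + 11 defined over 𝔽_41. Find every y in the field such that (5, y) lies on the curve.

x³ + 39x + 11 = 331 ≡ 3 (mod 41).
3 is a non-residue mod 41; no y exists.

none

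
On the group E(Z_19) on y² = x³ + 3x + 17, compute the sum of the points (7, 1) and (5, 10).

(7, 1) + (5, 10). λ = (10 - 1)/(5 - 7) ≡ 9/17 mod 19. 17⁻¹ ≡ 9 (mod 19), so λ ≡ 5.
  x = λ² - 7 - 5 = 25 - 12 ≡ 13; y = λ·(7 - 13) - 1 ≡ 7. → (13, 7)

(13, 7)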